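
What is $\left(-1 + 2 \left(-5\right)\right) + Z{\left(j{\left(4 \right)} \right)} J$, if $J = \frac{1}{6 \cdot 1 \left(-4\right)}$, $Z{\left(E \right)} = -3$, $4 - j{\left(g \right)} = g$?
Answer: $- \frac{87}{8} \approx -10.875$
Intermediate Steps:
$j{\left(g \right)} = 4 - g$
$J = - \frac{1}{24}$ ($J = \frac{1}{6 \left(-4\right)} = \frac{1}{-24} = - \frac{1}{24} \approx -0.041667$)
$\left(-1 + 2 \left(-5\right)\right) + Z{\left(j{\left(4 \right)} \right)} J = \left(-1 + 2 \left(-5\right)\right) - - \frac{1}{8} = \left(-1 - 10\right) + \frac{1}{8} = -11 + \frac{1}{8} = - \frac{87}{8}$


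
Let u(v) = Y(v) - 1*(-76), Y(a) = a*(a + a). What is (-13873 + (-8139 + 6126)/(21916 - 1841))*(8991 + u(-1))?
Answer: -229612642152/1825 ≈ -1.2582e+8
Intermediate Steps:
Y(a) = 2*a² (Y(a) = a*(2*a) = 2*a²)
u(v) = 76 + 2*v² (u(v) = 2*v² - 1*(-76) = 2*v² + 76 = 76 + 2*v²)
(-13873 + (-8139 + 6126)/(21916 - 1841))*(8991 + u(-1)) = (-13873 + (-8139 + 6126)/(21916 - 1841))*(8991 + (76 + 2*(-1)²)) = (-13873 - 2013/20075)*(8991 + (76 + 2*1)) = (-13873 - 2013*1/20075)*(8991 + (76 + 2)) = (-13873 - 183/1825)*(8991 + 78) = -25318408/1825*9069 = -229612642152/1825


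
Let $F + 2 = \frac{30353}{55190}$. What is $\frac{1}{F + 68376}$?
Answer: $\frac{55190}{3773591413} \approx 1.4625 \cdot 10^{-5}$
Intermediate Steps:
$F = - \frac{80027}{55190}$ ($F = -2 + \frac{30353}{55190} = - \frac{80027}{55190} \approx -1.45$)
$\frac{1}{F + 68376} = \frac{1}{- \frac{80027}{55190} + 68376} = \frac{1}{\frac{3773591413}{55190}} = \frac{55190}{3773591413}$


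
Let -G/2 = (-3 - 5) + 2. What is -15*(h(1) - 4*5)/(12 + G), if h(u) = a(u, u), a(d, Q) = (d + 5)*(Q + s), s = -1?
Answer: 25/2 ≈ 12.500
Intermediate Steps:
a(d, Q) = (-1 + Q)*(5 + d) (a(d, Q) = (d + 5)*(Q - 1) = (5 + d)*(-1 + Q) = (-1 + Q)*(5 + d))
h(u) = -5 + u² + 4*u (h(u) = -5 - u + 5*u + u*u = -5 - u + 5*u + u² = -5 + u² + 4*u)
G = 12 (G = -2*((-3 - 5) + 2) = -2*(-8 + 2) = -2*(-6) = 12)
-15*(h(1) - 4*5)/(12 + G) = -15*((-5 + 1² + 4*1) - 4*5)/(12 + 12) = -15*((-5 + 1 + 4) - 20)/24 = -15*(0 - 20)/24 = -(-300)/24 = -15*(-⅚) = 25/2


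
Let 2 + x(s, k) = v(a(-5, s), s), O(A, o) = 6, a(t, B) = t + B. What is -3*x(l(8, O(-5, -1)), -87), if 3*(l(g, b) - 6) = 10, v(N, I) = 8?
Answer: -18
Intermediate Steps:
a(t, B) = B + t
l(g, b) = 28/3 (l(g, b) = 6 + (1/3)*10 = 6 + 10/3 = 28/3)
x(s, k) = 6 (x(s, k) = -2 + 8 = 6)
-3*x(l(8, O(-5, -1)), -87) = -3*6 = -18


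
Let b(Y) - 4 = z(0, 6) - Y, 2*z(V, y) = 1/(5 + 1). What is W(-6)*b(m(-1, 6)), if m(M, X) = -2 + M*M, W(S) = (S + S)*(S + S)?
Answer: 732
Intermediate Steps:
z(V, y) = 1/12 (z(V, y) = 1/(2*(5 + 1)) = (1/2)/6 = (1/2)*(1/6) = 1/12)
W(S) = 4*S**2 (W(S) = (2*S)*(2*S) = 4*S**2)
m(M, X) = -2 + M**2
b(Y) = 49/12 - Y (b(Y) = 4 + (1/12 - Y) = 49/12 - Y)
W(-6)*b(m(-1, 6)) = (4*(-6)**2)*(49/12 - (-2 + (-1)**2)) = (4*36)*(49/12 - (-2 + 1)) = 144*(49/12 - 1*(-1)) = 144*(49/12 + 1) = 144*(61/12) = 732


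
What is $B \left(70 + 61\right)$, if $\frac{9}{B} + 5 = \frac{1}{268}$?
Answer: $- \frac{315972}{1339} \approx -235.98$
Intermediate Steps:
$B = - \frac{2412}{1339}$ ($B = \frac{9}{-5 + \frac{1}{268}} = \frac{9}{- \frac{1339}{268}} = 9 \left(- \frac{268}{1339}\right) = - \frac{2412}{1339} \approx -1.8013$)
$B \left(70 + 61\right) = - \frac{2412 \left(70 + 61\right)}{1339} = \left(- \frac{2412}{1339}\right) 131 = - \frac{315972}{1339}$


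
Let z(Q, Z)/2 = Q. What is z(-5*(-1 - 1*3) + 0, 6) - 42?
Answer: -2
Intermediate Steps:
z(Q, Z) = 2*Q
z(-5*(-1 - 1*3) + 0, 6) - 42 = 2*(-5*(-1 - 1*3) + 0) - 42 = 2*(-5*(-1 - 3) + 0) - 42 = 2*(-5*(-4) + 0) - 42 = 2*(20 + 0) - 42 = 2*20 - 42 = 40 - 42 = -2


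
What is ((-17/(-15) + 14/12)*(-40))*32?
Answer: -2944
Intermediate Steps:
((-17/(-15) + 14/12)*(-40))*32 = ((-17*(-1/15) + 14*(1/12))*(-40))*32 = ((17/15 + 7/6)*(-40))*32 = ((23/10)*(-40))*32 = -92*32 = -2944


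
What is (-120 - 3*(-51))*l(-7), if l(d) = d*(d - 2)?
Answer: 2079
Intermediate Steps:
l(d) = d*(-2 + d)
(-120 - 3*(-51))*l(-7) = (-120 - 3*(-51))*(-7*(-2 - 7)) = (-120 + 153)*(-7*(-9)) = 33*63 = 2079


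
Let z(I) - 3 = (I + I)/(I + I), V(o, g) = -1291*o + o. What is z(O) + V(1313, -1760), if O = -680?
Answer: -1693766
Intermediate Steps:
V(o, g) = -1290*o
z(I) = 4 (z(I) = 3 + (I + I)/(I + I) = 3 + (2*I)/((2*I)) = 3 + (2*I)*(1/(2*I)) = 3 + 1 = 4)
z(O) + V(1313, -1760) = 4 - 1290*1313 = 4 - 1693770 = -1693766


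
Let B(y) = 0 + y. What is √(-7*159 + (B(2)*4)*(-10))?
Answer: I*√1193 ≈ 34.54*I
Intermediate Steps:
B(y) = y
√(-7*159 + (B(2)*4)*(-10)) = √(-7*159 + (2*4)*(-10)) = √(-1113 + 8*(-10)) = √(-1113 - 80) = √(-1193) = I*√1193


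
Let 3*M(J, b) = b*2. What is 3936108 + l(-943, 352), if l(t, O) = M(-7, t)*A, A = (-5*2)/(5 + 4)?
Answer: 106293776/27 ≈ 3.9368e+6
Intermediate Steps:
M(J, b) = 2*b/3 (M(J, b) = (b*2)/3 = (2*b)/3 = 2*b/3)
A = -10/9 ≈ -1.1111
l(t, O) = -20*t/27 (l(t, O) = (2*t/3)*(-10/9) = -20*t/27)
3936108 + l(-943, 352) = 3936108 - 20/27*(-943) = 3936108 + 18860/27 = 106293776/27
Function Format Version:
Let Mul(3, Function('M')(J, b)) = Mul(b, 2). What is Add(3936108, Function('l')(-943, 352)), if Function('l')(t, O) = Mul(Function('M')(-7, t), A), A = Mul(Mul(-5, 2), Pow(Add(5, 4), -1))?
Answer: Rational(106293776, 27) ≈ 3.9368e+6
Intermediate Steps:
Function('M')(J, b) = Mul(Rational(2, 3), b) (Function('M')(J, b) = Mul(Rational(1, 3), Mul(b, 2)) = Mul(Rational(1, 3), Mul(2, b)) = Mul(Rational(2, 3), b))
A = Rational(-10, 9) (A = Mul(-10, Pow(9, -1)) = Mul(-10, Rational(1, 9)) = Rational(-10, 9) ≈ -1.1111)
Function('l')(t, O) = Mul(Rational(-20, 27), t) (Function('l')(t, O) = Mul(Mul(Rational(2, 3), t), Rational(-10, 9)) = Mul(Rational(-20, 27), t))
Add(3936108, Function('l')(-943, 352)) = Add(3936108, Mul(Rational(-20, 27), -943)) = Add(3936108, Rational(18860, 27)) = Rational(106293776, 27)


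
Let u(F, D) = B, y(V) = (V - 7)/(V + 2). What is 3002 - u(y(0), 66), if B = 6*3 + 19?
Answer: 2965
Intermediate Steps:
y(V) = (-7 + V)/(2 + V)
B = 37 (B = 18 + 19 = 37)
u(F, D) = 37
3002 - u(y(0), 66) = 3002 - 1*37 = 3002 - 37 = 2965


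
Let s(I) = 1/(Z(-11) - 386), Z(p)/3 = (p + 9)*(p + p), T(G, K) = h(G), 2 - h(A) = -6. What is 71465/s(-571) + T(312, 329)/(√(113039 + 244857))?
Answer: -18152110 + 2*√1826/6391 ≈ -1.8152e+7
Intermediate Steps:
h(A) = 8 (h(A) = 2 - 1*(-6) = 2 + 6 = 8)
T(G, K) = 8
Z(p) = 6*p*(9 + p) (Z(p) = 3*((p + 9)*(p + p)) = 3*((9 + p)*(2*p)) = 3*(2*p*(9 + p)) = 6*p*(9 + p))
s(I) = -1/254 (s(I) = 1/(6*(-11)*(9 - 11) - 386) = 1/(6*(-11)*(-2) - 386) = 1/(132 - 386) = 1/(-254) = -1/254)
71465/s(-571) + T(312, 329)/(√(113039 + 244857)) = 71465/(-1/254) + 8/(√(113039 + 244857)) = 71465*(-254) + 8/(√357896) = -18152110 + 8/((14*√1826)) = -18152110 + 8*(√1826/25564) = -18152110 + 2*√1826/6391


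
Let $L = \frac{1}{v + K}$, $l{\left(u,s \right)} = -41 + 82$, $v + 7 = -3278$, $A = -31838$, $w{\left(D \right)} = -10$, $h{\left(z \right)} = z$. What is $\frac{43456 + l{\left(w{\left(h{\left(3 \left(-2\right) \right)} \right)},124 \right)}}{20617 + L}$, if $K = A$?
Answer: $\frac{1527745131}{724130890} \approx 2.1098$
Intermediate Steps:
$v = -3285$ ($v = -7 - 3278 = -3285$)
$K = -31838$
$l{\left(u,s \right)} = 41$
$L = - \frac{1}{35123}$ ($L = \frac{1}{-3285 - 31838} = \frac{1}{-35123} = - \frac{1}{35123} \approx -2.8471 \cdot 10^{-5}$)
$\frac{43456 + l{\left(w{\left(h{\left(3 \left(-2\right) \right)} \right)},124 \right)}}{20617 + L} = \frac{43456 + 41}{20617 - \frac{1}{35123}} = \frac{43497}{\frac{724130890}{35123}} = 43497 \cdot \frac{35123}{724130890} = \frac{1527745131}{724130890}$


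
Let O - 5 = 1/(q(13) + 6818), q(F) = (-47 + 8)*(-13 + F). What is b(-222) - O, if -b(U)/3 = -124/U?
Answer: -1684083/252266 ≈ -6.6758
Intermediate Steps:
q(F) = 507 - 39*F (q(F) = -39*(-13 + F) = 507 - 39*F)
b(U) = 372/U (b(U) = -(-372)/U = 372/U)
O = 34091/6818 (O = 5 + 1/((507 - 39*13) + 6818) = 5 + 1/((507 - 507) + 6818) = 5 + 1/(0 + 6818) = 5 + 1/6818 = 34091/6818 ≈ 5.0001)
b(-222) - O = 372/(-222) - 1*34091/6818 = 372*(-1/222) - 34091/6818 = -62/37 - 34091/6818 = -1684083/252266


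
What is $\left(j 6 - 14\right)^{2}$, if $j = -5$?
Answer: $1936$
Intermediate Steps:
$\left(j 6 - 14\right)^{2} = \left(\left(-5\right) 6 - 14\right)^{2} = \left(-30 - 14\right)^{2} = \left(-44\right)^{2} = 1936$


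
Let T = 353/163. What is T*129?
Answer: 45537/163 ≈ 279.37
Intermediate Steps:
T = 353/163 (T = 353*(1/163) = 353/163 ≈ 2.1656)
T*129 = (353/163)*129 = 45537/163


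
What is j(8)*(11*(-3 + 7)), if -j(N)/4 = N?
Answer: -1408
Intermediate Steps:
j(N) = -4*N
j(8)*(11*(-3 + 7)) = (-4*8)*(11*(-3 + 7)) = -352*4 = -32*44 = -1408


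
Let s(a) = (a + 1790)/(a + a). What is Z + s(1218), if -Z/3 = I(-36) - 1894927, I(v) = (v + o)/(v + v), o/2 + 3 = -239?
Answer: 3462019186/609 ≈ 5.6848e+6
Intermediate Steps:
o = -484 (o = -6 + 2*(-239) = -6 - 478 = -484)
I(v) = (-484 + v)/(2*v) (I(v) = (v - 484)/(v + v) = (-484 + v)/((2*v)) = (-484 + v)*(1/(2*v)) = (-484 + v)/(2*v))
s(a) = (1790 + a)/(2*a) (s(a) = (1790 + a)/((2*a)) = (1790 + a)*(1/(2*a)) = (1790 + a)/(2*a))
Z = 17054278/3 (Z = -3*((½)*(-484 - 36)/(-36) - 1894927) = -3*((½)*(-1/36)*(-520) - 1894927) = -3*(65/9 - 1894927) = -3*(-17054278/9) = 17054278/3 ≈ 5.6848e+6)
Z + s(1218) = 17054278/3 + (½)*(1790 + 1218)/1218 = 17054278/3 + (½)*(1/1218)*3008 = 17054278/3 + 752/609 = 3462019186/609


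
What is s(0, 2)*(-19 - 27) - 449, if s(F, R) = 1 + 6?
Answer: -771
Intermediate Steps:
s(F, R) = 7
s(0, 2)*(-19 - 27) - 449 = 7*(-19 - 27) - 449 = 7*(-46) - 449 = -322 - 449 = -771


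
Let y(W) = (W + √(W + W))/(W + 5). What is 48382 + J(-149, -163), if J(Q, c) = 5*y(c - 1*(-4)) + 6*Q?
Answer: 7313947/154 - 5*I*√318/154 ≈ 47493.0 - 0.57898*I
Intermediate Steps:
y(W) = (W + √2*√W)/(5 + W) (y(W) = (W + √(2*W))/(5 + W) = (W + √2*√W)/(5 + W))
J(Q, c) = 6*Q + 5*(4 + c + √2*√(4 + c))/(9 + c) (J(Q, c) = 5*(((c - 1*(-4)) + √2*√(c - 1*(-4)))/(5 + (c - 1*(-4)))) + 6*Q = 5*(((c + 4) + √2*√(c + 4))/(5 + (c + 4))) + 6*Q = 5*(((4 + c) + √2*√(4 + c))/(5 + (4 + c))) + 6*Q = 5*((4 + c + √2*√(4 + c))/(9 + c)) + 6*Q = 5*(4 + c + √2*√(4 + c))/(9 + c) + 6*Q = 6*Q + 5*(4 + c + √2*√(4 + c))/(9 + c))
48382 + J(-149, -163) = 48382 + (20 + 5*(-163) + 5*√(8 + 2*(-163)) + 6*(-149)*(9 - 163))/(9 - 163) = 48382 + (20 - 815 + 5*√(8 - 326) + 6*(-149)*(-154))/(-154) = 48382 - (20 - 815 + 5*√(-318) + 137676)/154 = 48382 - (20 - 815 + 5*(I*√318) + 137676)/154 = 48382 - (20 - 815 + 5*I*√318 + 137676)/154 = 48382 - (136881 + 5*I*√318)/154 = 48382 + (-136881/154 - 5*I*√318/154) = 7313947/154 - 5*I*√318/154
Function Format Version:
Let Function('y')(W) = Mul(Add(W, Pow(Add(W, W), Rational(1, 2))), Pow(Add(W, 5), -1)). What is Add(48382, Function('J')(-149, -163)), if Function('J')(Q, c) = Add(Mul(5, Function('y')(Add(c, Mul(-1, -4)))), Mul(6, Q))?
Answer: Add(Rational(7313947, 154), Mul(Rational(-5, 154), I, Pow(318, Rational(1, 2)))) ≈ Add(47493., Mul(-0.57898, I))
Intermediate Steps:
Function('y')(W) = Mul(Pow(Add(5, W), -1), Add(W, Mul(Pow(2, Rational(1, 2)), Pow(W, Rational(1, 2))))) (Function('y')(W) = Mul(Add(W, Pow(Mul(2, W), Rational(1, 2))), Pow(Add(5, W), -1)) = Mul(Add(W, Mul(Pow(2, Rational(1, 2)), Pow(W, Rational(1, 2)))), Pow(Add(5, W), -1)) = Mul(Pow(Add(5, W), -1), Add(W, Mul(Pow(2, Rational(1, 2)), Pow(W, Rational(1, 2))))))
Function('J')(Q, c) = Add(Mul(6, Q), Mul(5, Pow(Add(9, c), -1), Add(4, c, Mul(Pow(2, Rational(1, 2)), Pow(Add(4, c), Rational(1, 2)))))) (Function('J')(Q, c) = Add(Mul(5, Mul(Pow(Add(5, Add(c, Mul(-1, -4))), -1), Add(Add(c, Mul(-1, -4)), Mul(Pow(2, Rational(1, 2)), Pow(Add(c, Mul(-1, -4)), Rational(1, 2)))))), Mul(6, Q)) = Add(Mul(5, Mul(Pow(Add(5, Add(c, 4)), -1), Add(Add(c, 4), Mul(Pow(2, Rational(1, 2)), Pow(Add(c, 4), Rational(1, 2)))))), Mul(6, Q)) = Add(Mul(5, Mul(Pow(Add(5, Add(4, c)), -1), Add(Add(4, c), Mul(Pow(2, Rational(1, 2)), Pow(Add(4, c), Rational(1, 2)))))), Mul(6, Q)) = Add(Mul(5, Mul(Pow(Add(9, c), -1), Add(4, c, Mul(Pow(2, Rational(1, 2)), Pow(Add(4, c), Rational(1, 2)))))), Mul(6, Q)) = Add(Mul(5, Pow(Add(9, c), -1), Add(4, c, Mul(Pow(2, Rational(1, 2)), Pow(Add(4, c), Rational(1, 2))))), Mul(6, Q)) = Add(Mul(6, Q), Mul(5, Pow(Add(9, c), -1), Add(4, c, Mul(Pow(2, Rational(1, 2)), Pow(Add(4, c), Rational(1, 2)))))))
Add(48382, Function('J')(-149, -163)) = Add(48382, Mul(Pow(Add(9, -163), -1), Add(20, Mul(5, -163), Mul(5, Pow(Add(8, Mul(2, -163)), Rational(1, 2))), Mul(6, -149, Add(9, -163))))) = Add(48382, Mul(Pow(-154, -1), Add(20, -815, Mul(5, Pow(Add(8, -326), Rational(1, 2))), Mul(6, -149, -154)))) = Add(48382, Mul(Rational(-1, 154), Add(20, -815, Mul(5, Pow(-318, Rational(1, 2))), 137676))) = Add(48382, Mul(Rational(-1, 154), Add(20, -815, Mul(5, Mul(I, Pow(318, Rational(1, 2)))), 137676))) = Add(48382, Mul(Rational(-1, 154), Add(20, -815, Mul(5, I, Pow(318, Rational(1, 2))), 137676))) = Add(48382, Mul(Rational(-1, 154), Add(136881, Mul(5, I, Pow(318, Rational(1, 2)))))) = Add(48382, Add(Rational(-136881, 154), Mul(Rational(-5, 154), I, Pow(318, Rational(1, 2))))) = Add(Rational(7313947, 154), Mul(Rational(-5, 154), I, Pow(318, Rational(1, 2))))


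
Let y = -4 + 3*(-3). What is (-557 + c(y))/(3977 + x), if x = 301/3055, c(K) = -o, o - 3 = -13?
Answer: -1671085/12150036 ≈ -0.13754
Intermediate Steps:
y = -13 (y = -4 - 9 = -13)
o = -10 (o = 3 - 13 = -10)
c(K) = 10 (c(K) = -1*(-10) = 10)
x = 301/3055 (x = 301*(1/3055) = 301/3055 ≈ 0.098527)
(-557 + c(y))/(3977 + x) = (-557 + 10)/(3977 + 301/3055) = -547/12150036/3055 = -547*3055/12150036 = -1671085/12150036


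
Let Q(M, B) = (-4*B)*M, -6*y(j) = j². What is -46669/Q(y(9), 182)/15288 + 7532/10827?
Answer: 5985085765/8607205152 ≈ 0.69536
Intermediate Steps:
y(j) = -j²/6
Q(M, B) = -4*B*M
-46669/Q(y(9), 182)/15288 + 7532/10827 = -46669/((-4*182*(-⅙*9²)))/15288 + 7532/10827 = -46669/((-4*182*(-⅙*81)))*(1/15288) + 7532*(1/10827) = -46669/((-4*182*(-27/2)))*(1/15288) + 7532/10827 = -46669/9828*(1/15288) + 7532/10827 = -46669*1/9828*(1/15288) + 7532/10827 = -6667/1404*1/15288 + 7532/10827 = -6667/21464352 + 7532/10827 = 5985085765/8607205152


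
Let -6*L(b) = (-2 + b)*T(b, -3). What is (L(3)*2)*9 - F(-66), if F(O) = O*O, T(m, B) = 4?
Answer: -4368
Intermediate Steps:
F(O) = O**2
L(b) = 4/3 - 2*b/3 (L(b) = -(-2 + b)*4/6 = -(-8 + 4*b)/6 = 4/3 - 2*b/3)
(L(3)*2)*9 - F(-66) = ((4/3 - 2/3*3)*2)*9 - 1*(-66)**2 = ((4/3 - 2)*2)*9 - 1*4356 = -2/3*2*9 - 4356 = -4/3*9 - 4356 = -12 - 4356 = -4368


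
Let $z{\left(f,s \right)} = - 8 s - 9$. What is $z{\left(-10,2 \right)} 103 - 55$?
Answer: $-2630$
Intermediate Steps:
$z{\left(f,s \right)} = -9 - 8 s$
$z{\left(-10,2 \right)} 103 - 55 = \left(-9 - 16\right) 103 - 55 = \left(-25\right) 103 - 55 = -2575 - 55 = -2630$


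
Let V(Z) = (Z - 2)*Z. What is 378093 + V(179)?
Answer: 409776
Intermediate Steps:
V(Z) = Z*(-2 + Z) (V(Z) = (-2 + Z)*Z = Z*(-2 + Z))
378093 + V(179) = 378093 + 179*(-2 + 179) = 378093 + 179*177 = 378093 + 31683 = 409776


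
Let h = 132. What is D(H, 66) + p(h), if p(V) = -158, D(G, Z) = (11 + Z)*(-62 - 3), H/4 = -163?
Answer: -5163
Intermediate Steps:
H = -652 (H = 4*(-163) = -652)
D(G, Z) = -715 - 65*Z (D(G, Z) = (11 + Z)*(-65) = -715 - 65*Z)
D(H, 66) + p(h) = (-715 - 65*66) - 158 = (-715 - 4290) - 158 = -5005 - 158 = -5163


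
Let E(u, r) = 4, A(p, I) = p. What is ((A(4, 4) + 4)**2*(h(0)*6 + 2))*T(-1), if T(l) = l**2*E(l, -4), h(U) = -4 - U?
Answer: -5632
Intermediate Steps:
T(l) = 4*l**2 (T(l) = l**2*4 = 4*l**2)
((A(4, 4) + 4)**2*(h(0)*6 + 2))*T(-1) = ((4 + 4)**2*((-4 - 1*0)*6 + 2))*(4*(-1)**2) = (8**2*((-4 + 0)*6 + 2))*(4*1) = (64*(-4*6 + 2))*4 = (64*(-24 + 2))*4 = (64*(-22))*4 = -1408*4 = -5632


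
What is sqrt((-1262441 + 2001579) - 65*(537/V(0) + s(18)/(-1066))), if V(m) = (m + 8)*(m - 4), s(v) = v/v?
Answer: sqrt(79636779762)/328 ≈ 860.37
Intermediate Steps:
s(v) = 1
V(m) = (-4 + m)*(8 + m) (V(m) = (8 + m)*(-4 + m) = (-4 + m)*(8 + m))
sqrt((-1262441 + 2001579) - 65*(537/V(0) + s(18)/(-1066))) = sqrt((-1262441 + 2001579) - 65*(537/(-32 + 0**2 + 4*0) + 1/(-1066))) = sqrt(739138 - 65*(537/(-32 + 0 + 0) + 1*(-1/1066))) = sqrt(739138 - 65*(537/(-32) - 1/1066)) = sqrt(739138 - 65*(537*(-1/32) - 1/1066)) = sqrt(739138 - 65*(-537/32 - 1/1066)) = sqrt(739138 - 65*(-286237/17056)) = sqrt(739138 + 1431185/1312) = sqrt(971180241/1312) = sqrt(79636779762)/328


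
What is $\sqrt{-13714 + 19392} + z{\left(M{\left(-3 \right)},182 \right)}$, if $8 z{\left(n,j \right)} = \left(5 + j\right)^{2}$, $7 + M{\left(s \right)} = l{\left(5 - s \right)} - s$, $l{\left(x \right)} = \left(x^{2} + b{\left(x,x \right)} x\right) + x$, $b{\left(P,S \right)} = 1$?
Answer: $\frac{34969}{8} + \sqrt{5678} \approx 4446.5$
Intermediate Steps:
$l{\left(x \right)} = x^{2} + 2 x$ ($l{\left(x \right)} = \left(x^{2} + 1 x\right) + x = \left(x^{2} + x\right) + x = \left(x + x^{2}\right) + x = x^{2} + 2 x$)
$M{\left(s \right)} = -7 - s + \left(5 - s\right) \left(7 - s\right)$ ($M{\left(s \right)} = -7 - \left(s - \left(5 - s\right) \left(2 - \left(-5 + s\right)\right)\right) = -7 - \left(s - \left(5 - s\right) \left(7 - s\right)\right) = -7 - s + \left(5 - s\right) \left(7 - s\right)$)
$z{\left(n,j \right)} = \frac{\left(5 + j\right)^{2}}{8}$
$\sqrt{-13714 + 19392} + z{\left(M{\left(-3 \right)},182 \right)} = \sqrt{-13714 + 19392} + \frac{\left(5 + 182\right)^{2}}{8} = \sqrt{5678} + \frac{187^{2}}{8} = \sqrt{5678} + \frac{1}{8} \cdot 34969 = \sqrt{5678} + \frac{34969}{8} = \frac{34969}{8} + \sqrt{5678}$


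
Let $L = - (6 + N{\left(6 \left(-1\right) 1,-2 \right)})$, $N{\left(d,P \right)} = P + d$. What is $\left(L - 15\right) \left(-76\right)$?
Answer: $988$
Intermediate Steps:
$L = 2$ ($L = - (6 + \left(-2 + 6 \left(-1\right) 1\right)) = - (6 - 8) = \left(-1\right) \left(-2\right) = 2$)
$\left(L - 15\right) \left(-76\right) = \left(2 - 15\right) \left(-76\right) = \left(-13\right) \left(-76\right) = 988$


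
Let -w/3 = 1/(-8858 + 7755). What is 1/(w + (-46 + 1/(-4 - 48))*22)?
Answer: -28678/29034191 ≈ -0.00098773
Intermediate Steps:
w = 3/1103 (w = -3/(-8858 + 7755) = -3/(-1103) = -3*(-1/1103) = 3/1103 ≈ 0.0027199)
1/(w + (-46 + 1/(-4 - 48))*22) = 1/(3/1103 + (-46 + 1/(-4 - 48))*22) = 1/(3/1103 + (-46 + 1/(-52))*22) = 1/(3/1103 + (-46 - 1/52)*22) = 1/(3/1103 - 2393/52*22) = 1/(3/1103 - 26323/26) = 1/(-29034191/28678) = -28678/29034191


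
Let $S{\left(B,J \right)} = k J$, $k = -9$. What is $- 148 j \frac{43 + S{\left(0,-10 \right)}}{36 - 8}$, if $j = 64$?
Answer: $-44992$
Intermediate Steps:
$S{\left(B,J \right)} = - 9 J$
$- 148 j \frac{43 + S{\left(0,-10 \right)}}{36 - 8} = \left(-148\right) 64 \frac{43 - -90}{36 - 8} = - 9472 \frac{43 + 90}{28} = - 9472 \cdot 133 \cdot \frac{1}{28} = \left(-9472\right) \frac{19}{4} = -44992$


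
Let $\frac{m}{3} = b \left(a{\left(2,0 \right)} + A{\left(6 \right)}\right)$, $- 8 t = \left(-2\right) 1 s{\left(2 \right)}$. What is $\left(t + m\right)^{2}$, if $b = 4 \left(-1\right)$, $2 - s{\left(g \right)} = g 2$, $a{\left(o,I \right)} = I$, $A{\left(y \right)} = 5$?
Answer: $\frac{14641}{4} \approx 3660.3$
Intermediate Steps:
$s{\left(g \right)} = 2 - 2 g$ ($s{\left(g \right)} = 2 - g 2 = 2 - 2 g$)
$t = - \frac{1}{2}$ ($t = - \frac{\left(-2\right) 1 \left(2 - 4\right)}{8} = - \frac{\left(-2\right) \left(2 - 4\right)}{8} = - \frac{\left(-2\right) \left(-2\right)}{8} = \left(- \frac{1}{8}\right) 4 = - \frac{1}{2} \approx -0.5$)
$b = -4$
$m = -60$ ($m = 3 \left(- 4 \left(0 + 5\right)\right) = 3 \left(\left(-4\right) 5\right) = 3 \left(-20\right) = -60$)
$\left(t + m\right)^{2} = \left(- \frac{1}{2} - 60\right)^{2} = \left(- \frac{121}{2}\right)^{2} = \frac{14641}{4}$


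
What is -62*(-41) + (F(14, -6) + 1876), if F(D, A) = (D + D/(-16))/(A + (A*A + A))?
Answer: 282787/64 ≈ 4418.5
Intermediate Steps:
F(D, A) = 15*D/(16*(A² + 2*A)) (F(D, A) = (D + D*(-1/16))/(A + (A² + A)) = (D - D/16)/(A + (A + A²)) = (15*D/16)/(A² + 2*A) = 15*D/(16*(A² + 2*A)))
-62*(-41) + (F(14, -6) + 1876) = -62*(-41) + ((15/16)*14/(-6*(2 - 6)) + 1876) = 2542 + ((15/16)*14*(-⅙)/(-4) + 1876) = 2542 + ((15/16)*14*(-⅙)*(-¼) + 1876) = 2542 + (35/64 + 1876) = 2542 + 120099/64 = 282787/64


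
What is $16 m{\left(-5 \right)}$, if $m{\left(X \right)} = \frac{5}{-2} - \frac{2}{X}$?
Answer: $- \frac{168}{5} \approx -33.6$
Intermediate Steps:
$m{\left(X \right)} = - \frac{5}{2} - \frac{2}{X}$ ($m{\left(X \right)} = 5 \left(- \frac{1}{2}\right) - \frac{2}{X} = - \frac{5}{2} - \frac{2}{X}$)
$16 m{\left(-5 \right)} = 16 \left(- \frac{5}{2} - \frac{2}{-5}\right) = 16 \left(- \frac{5}{2} - - \frac{2}{5}\right) = 16 \left(- \frac{5}{2} + \frac{2}{5}\right) = 16 \left(- \frac{21}{10}\right) = - \frac{168}{5}$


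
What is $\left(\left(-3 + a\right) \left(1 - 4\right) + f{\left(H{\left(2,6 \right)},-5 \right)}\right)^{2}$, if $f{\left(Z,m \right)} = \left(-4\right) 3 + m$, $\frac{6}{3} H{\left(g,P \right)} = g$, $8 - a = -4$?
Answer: $1936$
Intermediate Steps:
$a = 12$ ($a = 8 - -4 = 8 + 4 = 12$)
$H{\left(g,P \right)} = \frac{g}{2}$
$f{\left(Z,m \right)} = -12 + m$
$\left(\left(-3 + a\right) \left(1 - 4\right) + f{\left(H{\left(2,6 \right)},-5 \right)}\right)^{2} = \left(\left(-3 + 12\right) \left(1 - 4\right) - 17\right)^{2} = \left(9 \left(1 - 4\right) - 17\right)^{2} = \left(9 \left(-3\right) - 17\right)^{2} = \left(-27 - 17\right)^{2} = \left(-44\right)^{2} = 1936$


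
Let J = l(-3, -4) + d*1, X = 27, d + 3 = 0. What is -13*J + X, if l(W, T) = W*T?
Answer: -90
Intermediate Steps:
d = -3 (d = -3 + 0 = -3)
l(W, T) = T*W
J = 9 (J = -4*(-3) - 3*1 = 12 - 3 = 9)
-13*J + X = -13*9 + 27 = -117 + 27 = -90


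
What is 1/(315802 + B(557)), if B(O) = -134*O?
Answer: 1/241164 ≈ 4.1466e-6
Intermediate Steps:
1/(315802 + B(557)) = 1/(315802 - 134*557) = 1/(315802 - 74638) = 1/241164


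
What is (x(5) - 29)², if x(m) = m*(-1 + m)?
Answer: 81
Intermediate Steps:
(x(5) - 29)² = (5*(-1 + 5) - 29)² = (5*4 - 29)² = (20 - 29)² = (-9)² = 81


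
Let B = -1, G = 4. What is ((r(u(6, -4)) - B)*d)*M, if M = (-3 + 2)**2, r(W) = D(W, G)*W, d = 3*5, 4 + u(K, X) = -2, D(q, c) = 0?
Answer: 15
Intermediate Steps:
u(K, X) = -6 (u(K, X) = -4 - 2 = -6)
d = 15
r(W) = 0 (r(W) = 0*W = 0)
M = 1 (M = (-1)**2 = 1)
((r(u(6, -4)) - B)*d)*M = ((0 - 1*(-1))*15)*1 = ((0 + 1)*15)*1 = (1*15)*1 = 15*1 = 15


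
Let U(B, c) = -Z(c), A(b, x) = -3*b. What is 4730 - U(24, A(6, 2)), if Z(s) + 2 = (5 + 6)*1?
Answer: 4739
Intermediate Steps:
Z(s) = 9 (Z(s) = -2 + (5 + 6)*1 = -2 + 11*1 = -2 + 11 = 9)
U(B, c) = -9 (U(B, c) = -1*9 = -9)
4730 - U(24, A(6, 2)) = 4730 - 1*(-9) = 4730 + 9 = 4739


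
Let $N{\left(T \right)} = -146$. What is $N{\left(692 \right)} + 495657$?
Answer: $495511$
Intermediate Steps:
$N{\left(692 \right)} + 495657 = -146 + 495657 = 495511$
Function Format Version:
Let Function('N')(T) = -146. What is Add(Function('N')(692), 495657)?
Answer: 495511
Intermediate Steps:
Add(Function('N')(692), 495657) = Add(-146, 495657) = 495511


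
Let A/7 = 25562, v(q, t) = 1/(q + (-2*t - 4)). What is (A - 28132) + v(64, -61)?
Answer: 27445965/182 ≈ 1.5080e+5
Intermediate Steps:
v(q, t) = 1/(-4 + q - 2*t) (v(q, t) = 1/(q + (-4 - 2*t)) = 1/(-4 + q - 2*t))
A = 178934 (A = 7*25562 = 178934)
(A - 28132) + v(64, -61) = (178934 - 28132) + 1/(-4 + 64 - 2*(-61)) = 150802 + 1/(-4 + 64 + 122) = 150802 + 1/182 = 27445965/182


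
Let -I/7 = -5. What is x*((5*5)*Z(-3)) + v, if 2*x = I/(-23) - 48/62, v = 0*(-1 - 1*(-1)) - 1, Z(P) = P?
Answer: 121349/1426 ≈ 85.097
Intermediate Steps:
I = 35 (I = -7*(-5) = 35)
v = -1 (v = 0*(-1 + 1) - 1 = 0*0 - 1 = 0 - 1 = -1)
x = -1637/1426 (x = (35/(-23) - 48/62)/2 = (35*(-1/23) - 48*1/62)/2 = (-35/23 - 24/31)/2 = (1/2)*(-1637/713) = -1637/1426 ≈ -1.1480)
x*((5*5)*Z(-3)) + v = -1637*5*5*(-3)/1426 - 1 = -40925*(-3)/1426 - 1 = -1637/1426*(-75) - 1 = 122775/1426 - 1 = 121349/1426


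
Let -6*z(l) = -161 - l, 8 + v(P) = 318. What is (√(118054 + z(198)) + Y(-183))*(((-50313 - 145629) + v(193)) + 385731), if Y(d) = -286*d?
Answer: 9949401462 + 190099*√4252098/6 ≈ 1.0015e+10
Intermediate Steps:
v(P) = 310 (v(P) = -8 + 318 = 310)
z(l) = 161/6 + l/6 (z(l) = -(-161 - l)/6 = 161/6 + l/6)
(√(118054 + z(198)) + Y(-183))*(((-50313 - 145629) + v(193)) + 385731) = (√(118054 + (161/6 + (⅙)*198)) - 286*(-183))*(((-50313 - 145629) + 310) + 385731) = (√(118054 + (161/6 + 33)) + 52338)*((-195942 + 310) + 385731) = (√(118054 + 359/6) + 52338)*(-195632 + 385731) = (√(708683/6) + 52338)*190099 = (√4252098/6 + 52338)*190099 = (52338 + √4252098/6)*190099 = 9949401462 + 190099*√4252098/6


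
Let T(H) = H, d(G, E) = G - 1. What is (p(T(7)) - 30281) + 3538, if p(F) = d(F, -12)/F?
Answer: -187195/7 ≈ -26742.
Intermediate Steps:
d(G, E) = -1 + G
p(F) = (-1 + F)/F
(p(T(7)) - 30281) + 3538 = ((-1 + 7)/7 - 30281) + 3538 = ((⅐)*6 - 30281) + 3538 = (6/7 - 30281) + 3538 = -211961/7 + 3538 = -187195/7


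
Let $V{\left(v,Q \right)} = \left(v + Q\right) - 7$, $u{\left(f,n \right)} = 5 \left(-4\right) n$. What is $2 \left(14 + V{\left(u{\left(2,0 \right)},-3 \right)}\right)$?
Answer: $8$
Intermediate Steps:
$u{\left(f,n \right)} = - 20 n$
$V{\left(v,Q \right)} = -7 + Q + v$ ($V{\left(v,Q \right)} = \left(Q + v\right) - 7 = -7 + Q + v$)
$2 \left(14 + V{\left(u{\left(2,0 \right)},-3 \right)}\right) = 2 \left(14 - 10\right) = 2 \cdot 4 = 8$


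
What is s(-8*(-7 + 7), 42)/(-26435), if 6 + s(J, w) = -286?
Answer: 292/26435 ≈ 0.011046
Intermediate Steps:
s(J, w) = -292 (s(J, w) = -6 - 286 = -292)
s(-8*(-7 + 7), 42)/(-26435) = -292/(-26435) = -292*(-1/26435) = 292/26435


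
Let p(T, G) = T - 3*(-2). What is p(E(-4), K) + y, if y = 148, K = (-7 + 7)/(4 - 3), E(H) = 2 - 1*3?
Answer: 153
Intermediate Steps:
E(H) = -1 (E(H) = 2 - 3 = -1)
K = 0 (K = 0/1 = 0*1 = 0)
p(T, G) = 6 + T (p(T, G) = T + 6 = 6 + T)
p(E(-4), K) + y = (6 - 1) + 148 = 5 + 148 = 153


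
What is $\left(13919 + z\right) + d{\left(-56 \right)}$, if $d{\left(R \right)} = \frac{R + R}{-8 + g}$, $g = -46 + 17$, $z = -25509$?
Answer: $- \frac{428718}{37} \approx -11587.0$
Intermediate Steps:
$g = -29$
$d{\left(R \right)} = - \frac{2 R}{37}$ ($d{\left(R \right)} = \frac{R + R}{-8 - 29} = \frac{2 R}{-37} = 2 R \left(- \frac{1}{37}\right) = - \frac{2 R}{37}$)
$\left(13919 + z\right) + d{\left(-56 \right)} = \left(13919 - 25509\right) - - \frac{112}{37} = -11590 + \frac{112}{37} = - \frac{428718}{37}$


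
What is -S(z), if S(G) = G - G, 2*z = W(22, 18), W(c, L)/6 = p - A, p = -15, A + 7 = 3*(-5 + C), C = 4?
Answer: 0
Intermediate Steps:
A = -10 (A = -7 + 3*(-5 + 4) = -7 + 3*(-1) = -7 - 3 = -10)
W(c, L) = -30 (W(c, L) = 6*(-15 - 1*(-10)) = 6*(-15 + 10) = 6*(-5) = -30)
z = -15 (z = (1/2)*(-30) = -15)
S(G) = 0
-S(z) = -1*0 = 0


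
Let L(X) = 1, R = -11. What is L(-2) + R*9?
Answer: -98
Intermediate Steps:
L(-2) + R*9 = 1 - 11*9 = 1 - 99 = -98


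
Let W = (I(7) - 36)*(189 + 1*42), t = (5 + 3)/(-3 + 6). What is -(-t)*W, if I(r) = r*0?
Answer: -22176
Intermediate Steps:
t = 8/3 ≈ 2.6667
I(r) = 0
W = -8316 (W = (0 - 36)*(189 + 1*42) = -36*(189 + 42) = -36*231 = -8316)
-(-t)*W = -(-1*8/3)*(-8316) = -(-8)*(-8316)/3 = -1*22176 = -22176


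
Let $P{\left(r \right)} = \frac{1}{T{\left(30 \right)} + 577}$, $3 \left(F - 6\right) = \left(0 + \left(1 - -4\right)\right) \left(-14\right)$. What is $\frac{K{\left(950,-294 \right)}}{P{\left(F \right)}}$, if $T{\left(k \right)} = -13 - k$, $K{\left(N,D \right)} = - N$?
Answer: $-507300$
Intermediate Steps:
$F = - \frac{52}{3}$ ($F = 6 + \frac{\left(0 + \left(1 - -4\right)\right) \left(-14\right)}{3} = 6 + \frac{\left(0 + \left(1 + 4\right)\right) \left(-14\right)}{3} = 6 + \frac{\left(0 + 5\right) \left(-14\right)}{3} = 6 + \frac{5 \left(-14\right)}{3} = 6 + \frac{1}{3} \left(-70\right) = 6 - \frac{70}{3} = - \frac{52}{3} \approx -17.333$)
$P{\left(r \right)} = \frac{1}{534}$ ($P{\left(r \right)} = \frac{1}{\left(-13 - 30\right) + 577} = \frac{1}{-43 + 577} = \frac{1}{534}$)
$\frac{K{\left(950,-294 \right)}}{P{\left(F \right)}} = \left(-1\right) 950 \frac{1}{\frac{1}{534}} = \left(-950\right) 534 = -507300$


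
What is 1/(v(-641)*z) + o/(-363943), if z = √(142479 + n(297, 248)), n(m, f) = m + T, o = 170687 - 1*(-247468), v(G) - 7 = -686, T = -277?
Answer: -418155/363943 - √142499/96756821 ≈ -1.1490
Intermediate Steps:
v(G) = -679 (v(G) = 7 - 686 = -679)
o = 418155 (o = 170687 + 247468 = 418155)
n(m, f) = -277 + m (n(m, f) = m - 277 = -277 + m)
z = √142499 (z = √(142479 + (-277 + 297)) = √(142479 + 20) = √142499 ≈ 377.49)
1/(v(-641)*z) + o/(-363943) = 1/((-679)*(√142499)) + 418155/(-363943) = -√142499/96756821 + 418155*(-1/363943) = -√142499/96756821 - 418155/363943 = -418155/363943 - √142499/96756821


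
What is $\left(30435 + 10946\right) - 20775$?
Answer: $20606$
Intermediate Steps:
$\left(30435 + 10946\right) - 20775 = 41381 - 20775 = 20606$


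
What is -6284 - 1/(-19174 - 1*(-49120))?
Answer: -188180665/29946 ≈ -6284.0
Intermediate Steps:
-6284 - 1/(-19174 - 1*(-49120)) = -6284 - 1/(-19174 + 49120) = -6284 - 1/29946 = -188180665/29946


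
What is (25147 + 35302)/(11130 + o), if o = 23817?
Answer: 60449/34947 ≈ 1.7297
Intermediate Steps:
(25147 + 35302)/(11130 + o) = (25147 + 35302)/(11130 + 23817) = 60449/34947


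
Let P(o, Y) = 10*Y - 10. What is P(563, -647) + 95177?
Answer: 88697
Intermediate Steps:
P(o, Y) = -10 + 10*Y
P(563, -647) + 95177 = (-10 + 10*(-647)) + 95177 = (-10 - 6470) + 95177 = -6480 + 95177 = 88697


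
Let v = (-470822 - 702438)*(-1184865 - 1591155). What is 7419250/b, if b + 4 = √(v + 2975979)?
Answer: 29677000/3256996201163 + 7419250*√3256996201179/3256996201163 ≈ 4.1110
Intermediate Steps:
v = 3256993225200 (v = -1173260*(-2776020) = 3256993225200)
b = -4 + √3256996201179 (b = -4 + √(3256993225200 + 2975979) = -4 + √3256996201179 ≈ 1.8047e+6)
7419250/b = 7419250/(-4 + √3256996201179)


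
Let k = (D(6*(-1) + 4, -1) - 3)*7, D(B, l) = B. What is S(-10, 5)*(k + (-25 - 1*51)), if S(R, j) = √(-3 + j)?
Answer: -111*√2 ≈ -156.98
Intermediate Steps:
k = -35 (k = ((6*(-1) + 4) - 3)*7 = ((-6 + 4) - 3)*7 = (-2 - 3)*7 = -5*7 = -35)
S(-10, 5)*(k + (-25 - 1*51)) = √(-3 + 5)*(-35 + (-25 - 1*51)) = √2*(-35 + (-25 - 51)) = √2*(-35 - 76) = √2*(-111) = -111*√2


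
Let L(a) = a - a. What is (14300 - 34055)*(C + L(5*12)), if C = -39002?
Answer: 770484510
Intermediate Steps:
L(a) = 0
(14300 - 34055)*(C + L(5*12)) = (14300 - 34055)*(-39002 + 0) = -19755*(-39002) = 770484510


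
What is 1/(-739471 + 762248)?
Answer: 1/22777 ≈ 4.3904e-5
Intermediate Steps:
1/(-739471 + 762248) = 1/22777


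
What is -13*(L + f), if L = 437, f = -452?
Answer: 195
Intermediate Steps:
-13*(L + f) = -13*(437 - 452) = -13*(-15) = 195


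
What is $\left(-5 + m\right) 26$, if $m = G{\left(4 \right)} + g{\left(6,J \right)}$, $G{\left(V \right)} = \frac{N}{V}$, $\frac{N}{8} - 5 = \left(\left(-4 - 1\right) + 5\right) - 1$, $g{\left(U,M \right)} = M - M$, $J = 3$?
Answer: $78$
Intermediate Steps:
$g{\left(U,M \right)} = 0$
$N = 32$ ($N = 40 + 8 \left(\left(\left(-4 - 1\right) + 5\right) - 1\right) = 40 + 8 \left(\left(-5 + 5\right) - 1\right) = 40 + 8 \left(0 - 1\right) = 40 + 8 \left(-1\right) = 40 - 8 = 32$)
$G{\left(V \right)} = \frac{32}{V}$
$m = 8$ ($m = \frac{32}{4} + 0 = 32 \cdot \frac{1}{4} + 0 = 8 + 0 = 8$)
$\left(-5 + m\right) 26 = \left(-5 + 8\right) 26 = 3 \cdot 26 = 78$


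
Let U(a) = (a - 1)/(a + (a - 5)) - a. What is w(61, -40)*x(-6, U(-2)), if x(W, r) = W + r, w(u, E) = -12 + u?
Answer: -539/3 ≈ -179.67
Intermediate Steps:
U(a) = -a + (-1 + a)/(-5 + 2*a) (U(a) = (-1 + a)/(a + (-5 + a)) - a = (-1 + a)/(-5 + 2*a) - a = -a + (-1 + a)/(-5 + 2*a))
w(61, -40)*x(-6, U(-2)) = (-12 + 61)*(-6 + (-1 - 2*(-2)**2 + 6*(-2))/(-5 + 2*(-2))) = 49*(-6 + (-1 - 2*4 - 12)/(-5 - 4)) = 49*(-6 + (-1 - 8 - 12)/(-9)) = 49*(-6 - 1/9*(-21)) = 49*(-6 + 7/3) = 49*(-11/3) = -539/3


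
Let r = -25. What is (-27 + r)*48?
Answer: -2496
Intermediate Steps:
(-27 + r)*48 = (-27 - 25)*48 = -52*48 = -2496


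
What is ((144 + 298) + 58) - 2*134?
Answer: 232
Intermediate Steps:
((144 + 298) + 58) - 2*134 = (442 + 58) - 268 = 500 - 268 = 232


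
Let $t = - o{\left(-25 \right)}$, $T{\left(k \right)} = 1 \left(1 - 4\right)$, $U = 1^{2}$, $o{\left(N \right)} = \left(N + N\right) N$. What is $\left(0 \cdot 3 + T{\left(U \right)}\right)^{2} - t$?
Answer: $1259$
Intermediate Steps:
$o{\left(N \right)} = 2 N^{2}$ ($o{\left(N \right)} = 2 N N = 2 N^{2}$)
$U = 1$
$T{\left(k \right)} = -3$ ($T{\left(k \right)} = 1 \left(-3\right) = -3$)
$t = -1250$ ($t = - 2 \left(-25\right)^{2} = - 2 \cdot 625 = \left(-1\right) 1250 = -1250$)
$\left(0 \cdot 3 + T{\left(U \right)}\right)^{2} - t = \left(0 \cdot 3 - 3\right)^{2} - -1250 = \left(0 - 3\right)^{2} + 1250 = \left(-3\right)^{2} + 1250 = 9 + 1250 = 1259$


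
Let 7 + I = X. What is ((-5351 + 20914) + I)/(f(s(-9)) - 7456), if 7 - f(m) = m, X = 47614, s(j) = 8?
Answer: -63170/7457 ≈ -8.4712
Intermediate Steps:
I = 47607 (I = -7 + 47614 = 47607)
f(m) = 7 - m
((-5351 + 20914) + I)/(f(s(-9)) - 7456) = ((-5351 + 20914) + 47607)/((7 - 1*8) - 7456) = (15563 + 47607)/((7 - 8) - 7456) = 63170/(-1 - 7456) = 63170/(-7457) = 63170*(-1/7457) = -63170/7457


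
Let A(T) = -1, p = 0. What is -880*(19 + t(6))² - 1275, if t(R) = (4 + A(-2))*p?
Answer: -318955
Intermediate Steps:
t(R) = 0 (t(R) = (4 - 1)*0 = 3*0 = 0)
-880*(19 + t(6))² - 1275 = -880*(19 + 0)² - 1275 = -880*19² - 1275 = -880*361 - 1275 = -317680 - 1275 = -318955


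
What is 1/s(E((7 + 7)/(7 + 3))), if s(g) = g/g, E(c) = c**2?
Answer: 1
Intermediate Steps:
s(g) = 1
1/s(E((7 + 7)/(7 + 3))) = 1/1 = 1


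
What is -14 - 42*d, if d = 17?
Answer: -728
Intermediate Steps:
-14 - 42*d = -14 - 42*17 = -14 - 714 = -728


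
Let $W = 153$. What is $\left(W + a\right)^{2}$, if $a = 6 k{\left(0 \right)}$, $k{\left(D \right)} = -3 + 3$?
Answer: $23409$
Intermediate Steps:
$k{\left(D \right)} = 0$
$a = 0$ ($a = 6 \cdot 0 = 0$)
$\left(W + a\right)^{2} = \left(153 + 0\right)^{2} = 153^{2} = 23409$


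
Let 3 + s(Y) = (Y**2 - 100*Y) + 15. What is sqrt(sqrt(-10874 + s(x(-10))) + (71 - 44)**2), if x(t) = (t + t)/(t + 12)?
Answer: sqrt(729 + I*sqrt(9762)) ≈ 27.062 + 1.8255*I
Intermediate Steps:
x(t) = 2*t/(12 + t) (x(t) = (2*t)/(12 + t) = 2*t/(12 + t))
s(Y) = 12 + Y**2 - 100*Y (s(Y) = -3 + ((Y**2 - 100*Y) + 15) = -3 + (15 + Y**2 - 100*Y) = 12 + Y**2 - 100*Y)
sqrt(sqrt(-10874 + s(x(-10))) + (71 - 44)**2) = sqrt(sqrt(-10874 + (12 + (2*(-10)/(12 - 10))**2 - 200*(-10)/(12 - 10))) + (71 - 44)**2) = sqrt(sqrt(-10874 + (12 + (2*(-10)/2)**2 - 200*(-10)/2)) + 27**2) = sqrt(sqrt(-10874 + (12 + (2*(-10)*(1/2))**2 - 200*(-10)/2)) + 729) = sqrt(sqrt(-10874 + (12 + (-10)**2 - 100*(-10))) + 729) = sqrt(sqrt(-10874 + (12 + 100 + 1000)) + 729) = sqrt(sqrt(-10874 + 1112) + 729) = sqrt(sqrt(-9762) + 729) = sqrt(I*sqrt(9762) + 729) = sqrt(729 + I*sqrt(9762))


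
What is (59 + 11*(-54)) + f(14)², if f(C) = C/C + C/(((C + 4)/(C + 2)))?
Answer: -28694/81 ≈ -354.25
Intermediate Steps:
f(C) = 1 + C*(2 + C)/(4 + C) (f(C) = 1 + C/(((4 + C)/(2 + C))) = 1 + C*((2 + C)/(4 + C)) = 1 + C*(2 + C)/(4 + C))
(59 + 11*(-54)) + f(14)² = (59 + 11*(-54)) + ((4 + 14² + 3*14)/(4 + 14))² = (59 - 594) + ((4 + 196 + 42)/18)² = -535 + ((1/18)*242)² = -535 + (121/9)² = -535 + 14641/81 = -28694/81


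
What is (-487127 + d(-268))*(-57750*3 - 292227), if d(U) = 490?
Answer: 226518330849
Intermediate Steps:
(-487127 + d(-268))*(-57750*3 - 292227) = (-487127 + 490)*(-57750*3 - 292227) = -486637*(-173250 - 292227) = -486637*(-465477) = 226518330849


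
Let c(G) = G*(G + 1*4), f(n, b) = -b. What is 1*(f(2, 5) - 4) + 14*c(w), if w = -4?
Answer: -9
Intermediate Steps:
c(G) = G*(4 + G) (c(G) = G*(G + 4) = G*(4 + G))
1*(f(2, 5) - 4) + 14*c(w) = 1*(-1*5 - 4) + 14*(-4*(4 - 4)) = 1*(-5 - 4) + 14*(-4*0) = 1*(-9) + 14*0 = -9 + 0 = -9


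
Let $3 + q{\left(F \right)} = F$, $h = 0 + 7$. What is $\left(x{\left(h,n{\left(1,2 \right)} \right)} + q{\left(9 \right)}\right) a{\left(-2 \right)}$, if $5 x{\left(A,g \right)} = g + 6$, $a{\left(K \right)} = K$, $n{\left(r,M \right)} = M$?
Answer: $- \frac{76}{5} \approx -15.2$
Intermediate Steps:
$h = 7$
$q{\left(F \right)} = -3 + F$
$x{\left(A,g \right)} = \frac{6}{5} + \frac{g}{5}$ ($x{\left(A,g \right)} = \frac{g + 6}{5} = \frac{6 + g}{5} = \frac{6}{5} + \frac{g}{5}$)
$\left(x{\left(h,n{\left(1,2 \right)} \right)} + q{\left(9 \right)}\right) a{\left(-2 \right)} = \left(\left(\frac{6}{5} + \frac{1}{5} \cdot 2\right) + \left(-3 + 9\right)\right) \left(-2\right) = \left(\left(\frac{6}{5} + \frac{2}{5}\right) + 6\right) \left(-2\right) = \left(\frac{8}{5} + 6\right) \left(-2\right) = \frac{38}{5} \left(-2\right) = - \frac{76}{5}$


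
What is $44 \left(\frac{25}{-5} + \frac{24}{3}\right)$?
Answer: $132$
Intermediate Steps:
$44 \left(\frac{25}{-5} + \frac{24}{3}\right) = 44 \left(25 \left(- \frac{1}{5}\right) + 24 \cdot \frac{1}{3}\right) = 44 \left(-5 + 8\right) = 44 \cdot 3 = 132$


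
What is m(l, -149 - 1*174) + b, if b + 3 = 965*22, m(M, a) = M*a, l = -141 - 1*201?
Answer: 131693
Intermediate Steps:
l = -342 (l = -141 - 201 = -342)
b = 21227 (b = -3 + 965*22 = -3 + 21230 = 21227)
m(l, -149 - 1*174) + b = -342*(-149 - 1*174) + 21227 = -342*(-149 - 174) + 21227 = -342*(-323) + 21227 = 110466 + 21227 = 131693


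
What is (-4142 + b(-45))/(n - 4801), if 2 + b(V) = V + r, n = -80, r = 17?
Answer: 4172/4881 ≈ 0.85474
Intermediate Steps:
b(V) = 15 + V (b(V) = -2 + (V + 17) = -2 + (17 + V) = 15 + V)
(-4142 + b(-45))/(n - 4801) = (-4142 + (15 - 45))/(-80 - 4801) = (-4142 - 30)/(-4881) = -4172*(-1/4881) = 4172/4881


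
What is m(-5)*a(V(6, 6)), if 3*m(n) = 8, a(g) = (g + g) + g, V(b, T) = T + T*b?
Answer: 336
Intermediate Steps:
a(g) = 3*g (a(g) = 2*g + g = 3*g)
m(n) = 8/3 (m(n) = (⅓)*8 = 8/3)
m(-5)*a(V(6, 6)) = 8*(3*(6*(1 + 6)))/3 = 8*(3*(6*7))/3 = 8*(3*42)/3 = (8/3)*126 = 336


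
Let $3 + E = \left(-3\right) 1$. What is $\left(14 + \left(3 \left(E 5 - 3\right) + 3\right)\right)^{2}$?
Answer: $6724$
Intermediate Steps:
$E = -6$ ($E = -3 - 3 = -6$)
$\left(14 + \left(3 \left(E 5 - 3\right) + 3\right)\right)^{2} = \left(14 + \left(3 \left(\left(-6\right) 5 - 3\right) + 3\right)\right)^{2} = \left(14 + \left(3 \left(-30 - 3\right) + 3\right)\right)^{2} = \left(14 + \left(3 \left(-33\right) + 3\right)\right)^{2} = \left(14 + \left(-99 + 3\right)\right)^{2} = \left(14 - 96\right)^{2} = \left(-82\right)^{2} = 6724$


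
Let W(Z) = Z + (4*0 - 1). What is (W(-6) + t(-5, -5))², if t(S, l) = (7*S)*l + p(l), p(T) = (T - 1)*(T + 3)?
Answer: 32400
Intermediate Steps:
W(Z) = -1 + Z (W(Z) = Z + (0 - 1) = Z - 1 = -1 + Z)
p(T) = (-1 + T)*(3 + T)
t(S, l) = -3 + l² + 2*l + 7*S*l (t(S, l) = (7*S)*l + (-3 + l² + 2*l) = 7*S*l + (-3 + l² + 2*l) = -3 + l² + 2*l + 7*S*l)
(W(-6) + t(-5, -5))² = ((-1 - 6) + (-3 + (-5)² + 2*(-5) + 7*(-5)*(-5)))² = (-7 + (-3 + 25 - 10 + 175))² = (-7 + 187)² = 180² = 32400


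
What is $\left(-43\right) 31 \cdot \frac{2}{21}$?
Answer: $- \frac{2666}{21} \approx -126.95$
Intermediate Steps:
$\left(-43\right) 31 \cdot \frac{2}{21} = - 1333 \cdot 2 \cdot \frac{1}{21} = \left(-1333\right) \frac{2}{21} = - \frac{2666}{21}$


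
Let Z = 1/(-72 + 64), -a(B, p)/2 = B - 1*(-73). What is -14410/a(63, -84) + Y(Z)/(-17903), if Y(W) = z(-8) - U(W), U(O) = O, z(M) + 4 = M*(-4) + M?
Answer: 64494189/1217404 ≈ 52.977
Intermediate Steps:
a(B, p) = -146 - 2*B (a(B, p) = -2*(B - 1*(-73)) = -2*(B + 73) = -2*(73 + B) = -146 - 2*B)
z(M) = -4 - 3*M (z(M) = -4 + (M*(-4) + M) = -4 + (-4*M + M) = -4 - 3*M)
Z = -⅛ (Z = 1/(-8) = -⅛ ≈ -0.12500)
Y(W) = 20 - W (Y(W) = (-4 - 3*(-8)) - W = (-4 + 24) - W = 20 - W)
-14410/a(63, -84) + Y(Z)/(-17903) = -14410/(-146 - 2*63) + (20 - 1*(-⅛))/(-17903) = -14410/(-146 - 126) + (20 + ⅛)*(-1/17903) = -14410/(-272) + (161/8)*(-1/17903) = -14410*(-1/272) - 161/143224 = 7205/136 - 161/143224 = 64494189/1217404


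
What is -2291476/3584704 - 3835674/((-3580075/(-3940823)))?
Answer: -13546340654735244727/3208377293200 ≈ -4.2222e+6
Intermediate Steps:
-2291476/3584704 - 3835674/((-3580075/(-3940823))) = -2291476*1/3584704 - 3835674/((-3580075*(-1/3940823))) = -572869/896176 - 3835674/3580075/3940823 = -572869/896176 - 3835674*3940823/3580075 = -572869/896176 - 15115712319702/3580075 = -13546340654735244727/3208377293200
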